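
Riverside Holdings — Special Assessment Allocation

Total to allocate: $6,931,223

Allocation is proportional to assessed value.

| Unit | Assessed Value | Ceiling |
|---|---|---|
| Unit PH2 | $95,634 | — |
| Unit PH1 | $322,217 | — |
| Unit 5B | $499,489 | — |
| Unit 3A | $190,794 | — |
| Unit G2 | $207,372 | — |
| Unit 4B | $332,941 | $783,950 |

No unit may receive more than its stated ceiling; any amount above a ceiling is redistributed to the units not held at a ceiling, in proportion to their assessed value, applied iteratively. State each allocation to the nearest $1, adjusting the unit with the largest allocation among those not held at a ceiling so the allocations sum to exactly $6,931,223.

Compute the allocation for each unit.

Combined assessed value = 1,648,447.
Pro-rata shares before constraints: Unit PH2 402,112.16; Unit PH1 1,354,825.41; Unit 5B 2,100,200.76; Unit 3A 802,231.29; Unit G2 871,936.78; Unit 4B 1,399,916.60.
Cap binds for Unit 4B ($783,950); balance $6,147,273 reallocated over remaining assessed value 1,315,506.
Redistributed shares: Unit PH2 446,891.39 → $446,891; Unit PH1 1,505,698.84 → $1,505,699; Unit 5B 2,334,079.24 → $2,334,079; Unit 3A 891,567.81 → $891,568; Unit G2 969,035.71 → $969,036.

Unit PH2: $446,891 · Unit PH1: $1,505,699 · Unit 5B: $2,334,079 · Unit 3A: $891,568 · Unit G2: $969,036 · Unit 4B: $783,950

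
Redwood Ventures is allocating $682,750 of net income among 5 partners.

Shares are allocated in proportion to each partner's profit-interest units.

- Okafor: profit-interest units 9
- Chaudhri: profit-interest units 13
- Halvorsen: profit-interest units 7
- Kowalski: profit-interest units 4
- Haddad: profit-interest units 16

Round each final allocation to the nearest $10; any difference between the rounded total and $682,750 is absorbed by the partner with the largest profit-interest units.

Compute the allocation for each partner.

Okafor: $125,400; Chaudhri: $181,140; Halvorsen: $97,540; Kowalski: $55,730; Haddad: $222,940

Sum of profit-interest units: 9 + 13 + 7 + 4 + 16 = 49.
Pro-rata amounts: Okafor 125,403.06; Chaudhri 181,137.76; Halvorsen 97,535.71; Kowalski 55,734.69; Haddad 222,938.78.
After rounding ($10): Okafor $125,400; Chaudhri $181,140; Halvorsen $97,540; Kowalski $55,730; Haddad $222,940. Sum = $682,750.
Rounded total matches; no reconciliation needed.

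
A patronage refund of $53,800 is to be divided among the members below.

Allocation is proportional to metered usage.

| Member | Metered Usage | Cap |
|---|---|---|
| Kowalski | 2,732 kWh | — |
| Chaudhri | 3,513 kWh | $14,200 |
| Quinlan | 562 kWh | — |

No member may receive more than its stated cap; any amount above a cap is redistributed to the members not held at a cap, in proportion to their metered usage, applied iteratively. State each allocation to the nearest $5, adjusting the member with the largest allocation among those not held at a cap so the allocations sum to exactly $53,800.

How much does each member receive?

Total metered usage = 6,807.
Proportional shares (ignoring caps): Kowalski 21,592.71; Chaudhri 27,765.45; Quinlan 4,441.84.
Held at cap: Chaudhri ($14,200); remaining pool $39,600 reallocated over remaining metered usage 3,294.
Remaining shares: Kowalski 32,843.72 → $32,845; Quinlan 6,756.28 → $6,755.

Kowalski: $32,845 | Chaudhri: $14,200 | Quinlan: $6,755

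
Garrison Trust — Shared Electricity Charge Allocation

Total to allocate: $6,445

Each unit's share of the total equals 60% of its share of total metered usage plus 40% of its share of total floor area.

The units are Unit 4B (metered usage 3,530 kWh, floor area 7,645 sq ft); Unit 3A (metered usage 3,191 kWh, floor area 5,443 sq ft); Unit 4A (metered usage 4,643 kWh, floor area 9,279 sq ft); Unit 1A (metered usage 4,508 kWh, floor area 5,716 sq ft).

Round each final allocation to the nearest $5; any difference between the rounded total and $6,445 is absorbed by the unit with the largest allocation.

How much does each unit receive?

Totals — metered usage 15,872, floor area 28,083.
Blended shares (60% metered usage + 40% floor area): Unit 4B 0.2423; Unit 3A 0.1982; Unit 4A 0.3077; Unit 1A 0.2518.
Pro-rata amounts: Unit 4B 1,561.84; Unit 3A 1,277.11; Unit 4A 1,983.01; Unit 1A 1,623.04.
Rounded to nearest $5: Unit 4B $1,560; Unit 3A $1,275; Unit 4A $1,985; Unit 1A $1,625. Sum = $6,445.
Rounded total matches; no reconciliation needed.

Unit 4B: $1,560; Unit 3A: $1,275; Unit 4A: $1,985; Unit 1A: $1,625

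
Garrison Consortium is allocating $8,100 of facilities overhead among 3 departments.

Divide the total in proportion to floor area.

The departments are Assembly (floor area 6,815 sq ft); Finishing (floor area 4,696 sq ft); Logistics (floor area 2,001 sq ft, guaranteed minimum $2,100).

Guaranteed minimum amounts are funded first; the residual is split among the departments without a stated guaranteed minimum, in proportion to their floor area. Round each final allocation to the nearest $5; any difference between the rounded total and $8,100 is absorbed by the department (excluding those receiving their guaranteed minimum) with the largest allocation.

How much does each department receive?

Assembly: $3,550 · Finishing: $2,450 · Logistics: $2,100

Guaranteed amounts: Logistics $2,100. Balance $6,000.
Balance split over remaining floor area 11,511: Assembly 3,552.25 → $3,550; Finishing 2,447.75 → $2,450.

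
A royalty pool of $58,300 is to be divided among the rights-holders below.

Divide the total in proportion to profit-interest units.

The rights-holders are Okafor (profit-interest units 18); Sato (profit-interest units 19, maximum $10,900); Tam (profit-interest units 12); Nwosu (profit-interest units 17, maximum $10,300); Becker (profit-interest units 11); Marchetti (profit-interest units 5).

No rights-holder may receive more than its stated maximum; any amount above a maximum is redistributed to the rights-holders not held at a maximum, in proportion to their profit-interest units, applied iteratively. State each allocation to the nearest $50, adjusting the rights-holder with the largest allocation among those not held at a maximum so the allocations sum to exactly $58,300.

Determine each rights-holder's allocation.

Sum of profit-interest units: 82.
Proportional shares (ignoring caps): Okafor 12,797.56; Sato 13,508.54; Tam 8,531.71; Nwosu 12,086.59; Becker 7,820.73; Marchetti 3,554.88.
Held at cap: Sato ($10,900), Nwosu ($10,300); remaining pool $37,100 reallocated over remaining profit-interest units 46.
Remaining shares: Okafor 14,517.39 → $14,500; Tam 9,678.26 → $9,700; Becker 8,871.74 → $8,850; Marchetti 4,032.61 → $4,050.

Okafor: $14,500 · Sato: $10,900 · Tam: $9,700 · Nwosu: $10,300 · Becker: $8,850 · Marchetti: $4,050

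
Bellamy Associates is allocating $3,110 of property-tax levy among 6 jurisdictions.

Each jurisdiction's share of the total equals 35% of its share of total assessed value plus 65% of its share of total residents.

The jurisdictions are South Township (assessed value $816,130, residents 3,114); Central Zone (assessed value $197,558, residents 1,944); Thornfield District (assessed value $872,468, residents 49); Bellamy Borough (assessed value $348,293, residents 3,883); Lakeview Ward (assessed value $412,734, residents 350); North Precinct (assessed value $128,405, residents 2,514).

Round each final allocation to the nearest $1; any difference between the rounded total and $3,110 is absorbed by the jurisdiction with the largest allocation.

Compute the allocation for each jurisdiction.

Totals — assessed value 2,775,588, residents 11,854.
Composite weights (35% assessed value + 65% residents): South Township 0.2737; Central Zone 0.1315; Thornfield District 0.1127; Bellamy Borough 0.2568; Lakeview Ward 0.0712; North Precinct 0.1540.
Pro-rata amounts: South Township 851.10; Central Zone 408.99; Thornfield District 350.51; Bellamy Borough 798.77; Lakeview Ward 221.55; North Precinct 479.08.
Rounded to nearest $1: South Township $851; Central Zone $409; Thornfield District $351; Bellamy Borough $799; Lakeview Ward $222; North Precinct $479. Sum = $3,111.
Difference $3,110 − $3,111 = −$1 applied to largest allocation (South Township): South Township becomes $850.

South Township: $850; Central Zone: $409; Thornfield District: $351; Bellamy Borough: $799; Lakeview Ward: $222; North Precinct: $479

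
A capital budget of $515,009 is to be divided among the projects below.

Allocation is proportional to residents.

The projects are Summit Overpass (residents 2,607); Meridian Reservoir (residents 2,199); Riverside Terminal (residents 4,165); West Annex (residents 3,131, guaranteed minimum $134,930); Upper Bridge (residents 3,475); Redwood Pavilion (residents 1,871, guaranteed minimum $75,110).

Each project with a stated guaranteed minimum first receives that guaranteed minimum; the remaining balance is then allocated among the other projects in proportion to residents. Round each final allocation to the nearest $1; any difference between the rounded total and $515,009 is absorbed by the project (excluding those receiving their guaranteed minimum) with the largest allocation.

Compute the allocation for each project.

Fund the minimums — West Annex $134,930; Redwood Pavilion $75,110. Balance $304,969.
Balance split over remaining residents 12,446: Summit Overpass 63,880.30 → $63,880; Meridian Reservoir 53,882.92 → $53,883; Riverside Terminal 102,056.56 → $102,057; Upper Bridge 85,149.23 → $85,149.

Summit Overpass: $63,880 | Meridian Reservoir: $53,883 | Riverside Terminal: $102,057 | West Annex: $134,930 | Upper Bridge: $85,149 | Redwood Pavilion: $75,110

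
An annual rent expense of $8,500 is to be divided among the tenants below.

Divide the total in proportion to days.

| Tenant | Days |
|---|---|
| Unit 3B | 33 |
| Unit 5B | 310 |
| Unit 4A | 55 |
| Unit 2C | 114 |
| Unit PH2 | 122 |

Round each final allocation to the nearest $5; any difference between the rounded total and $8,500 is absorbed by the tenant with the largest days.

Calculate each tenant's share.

Unit 3B: $440 · Unit 5B: $4,160 · Unit 4A: $735 · Unit 2C: $1,530 · Unit PH2: $1,635

Total days = 634.
Proportional shares: Unit 3B 33/634 × $8,500 = 442.43; Unit 5B 310/634 × $8,500 = 4,156.15; Unit 4A 55/634 × $8,500 = 737.38; Unit 2C 114/634 × $8,500 = 1,528.39; Unit PH2 122/634 × $8,500 = 1,635.65.
At nearest $5: Unit 3B $440; Unit 5B $4,155; Unit 4A $735; Unit 2C $1,530; Unit PH2 $1,635. Sum = $8,495.
Difference $8,500 − $8,495 = +$5 applied to largest days (Unit 5B): Unit 5B becomes $4,160.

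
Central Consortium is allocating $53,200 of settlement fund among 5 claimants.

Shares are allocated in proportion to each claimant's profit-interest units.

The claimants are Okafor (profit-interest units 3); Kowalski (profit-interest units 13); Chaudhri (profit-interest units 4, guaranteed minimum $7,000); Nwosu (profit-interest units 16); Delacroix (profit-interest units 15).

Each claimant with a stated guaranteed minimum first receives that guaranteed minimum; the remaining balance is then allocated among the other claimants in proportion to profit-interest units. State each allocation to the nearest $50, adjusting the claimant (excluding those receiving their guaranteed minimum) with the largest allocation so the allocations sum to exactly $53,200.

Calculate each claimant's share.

Okafor: $2,950 | Kowalski: $12,800 | Chaudhri: $7,000 | Nwosu: $15,700 | Delacroix: $14,750

Minimums first: Chaudhri $7,000. Balance $46,200.
Balance split over remaining profit-interest units 47: Okafor 2,948.94 → $2,950; Kowalski 12,778.72 → $12,800; Nwosu 15,727.66 → $15,750; Delacroix 14,744.68 → $14,750.
Rounding difference −$50 applied to Nwosu → $15,700.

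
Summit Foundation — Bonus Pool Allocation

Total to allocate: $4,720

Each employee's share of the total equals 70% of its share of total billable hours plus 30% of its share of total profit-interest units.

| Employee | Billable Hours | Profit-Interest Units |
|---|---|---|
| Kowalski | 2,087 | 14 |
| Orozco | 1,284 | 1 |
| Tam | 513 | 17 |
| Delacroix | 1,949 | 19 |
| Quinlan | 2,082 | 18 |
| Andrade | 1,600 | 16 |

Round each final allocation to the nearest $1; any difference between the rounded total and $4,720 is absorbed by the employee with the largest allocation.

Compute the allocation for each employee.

Kowalski: $958; Orozco: $463; Tam: $461; Delacroix: $993; Quinlan: $1,023; Andrade: $822

Billable hours total 9,515; profit-interest units total 85.
Combined weights (70% billable hours + 30% profit-interest units): Kowalski 0.2029; Orozco 0.0980; Tam 0.0977; Delacroix 0.2104; Quinlan 0.2167; Andrade 0.1742.
Unrounded shares: Kowalski 957.92; Orozco 462.52; Tam 461.33; Delacroix 993.29; Quinlan 1,022.81; Andrade 822.13.
At nearest $1: Kowalski $958; Orozco $463; Tam $461; Delacroix $993; Quinlan $1,023; Andrade $822. Sum = $4,720.
Rounded total matches; no reconciliation needed.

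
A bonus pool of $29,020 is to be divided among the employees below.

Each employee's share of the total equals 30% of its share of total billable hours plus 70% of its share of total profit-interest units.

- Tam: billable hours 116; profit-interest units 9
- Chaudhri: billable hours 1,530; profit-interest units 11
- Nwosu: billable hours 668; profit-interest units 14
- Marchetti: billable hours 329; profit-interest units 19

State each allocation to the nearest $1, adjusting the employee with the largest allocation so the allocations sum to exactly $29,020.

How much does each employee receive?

Billable hours total 2,643; profit-interest units total 53.
Blended shares (30% billable hours + 70% profit-interest units): Tam 0.1320; Chaudhri 0.3189; Nwosu 0.2607; Marchetti 0.2883.
Unrounded shares: Tam 3,831.65; Chaudhri 9,255.91; Nwosu 7,566.34; Marchetti 8,366.10.
Rounded to nearest $1: Tam $3,832; Chaudhri $9,256; Nwosu $7,566; Marchetti $8,366. Sum = $29,020.
No rounding difference to absorb.

Tam: $3,832 · Chaudhri: $9,256 · Nwosu: $7,566 · Marchetti: $8,366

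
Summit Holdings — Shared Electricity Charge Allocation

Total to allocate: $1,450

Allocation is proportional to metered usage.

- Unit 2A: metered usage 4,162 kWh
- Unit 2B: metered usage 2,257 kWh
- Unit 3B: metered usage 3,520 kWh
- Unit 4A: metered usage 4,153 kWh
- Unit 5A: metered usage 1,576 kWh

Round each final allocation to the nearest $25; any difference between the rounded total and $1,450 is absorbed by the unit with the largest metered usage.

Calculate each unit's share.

Unit 2A: $400; Unit 2B: $200; Unit 3B: $325; Unit 4A: $375; Unit 5A: $150

Total metered usage = 15,668.
Raw shares: Unit 2A 4,162/15,668 × $1,450 = 385.17; Unit 2B 2,257/15,668 × $1,450 = 208.87; Unit 3B 3,520/15,668 × $1,450 = 325.76; Unit 4A 4,153/15,668 × $1,450 = 384.34; Unit 5A 1,576/15,668 × $1,450 = 145.85.
Rounded to nearest $25: Unit 2A $375; Unit 2B $200; Unit 3B $325; Unit 4A $375; Unit 5A $150. Sum = $1,425.
Difference $1,450 − $1,425 = +$25 applied to largest metered usage (Unit 2A): Unit 2A becomes $400.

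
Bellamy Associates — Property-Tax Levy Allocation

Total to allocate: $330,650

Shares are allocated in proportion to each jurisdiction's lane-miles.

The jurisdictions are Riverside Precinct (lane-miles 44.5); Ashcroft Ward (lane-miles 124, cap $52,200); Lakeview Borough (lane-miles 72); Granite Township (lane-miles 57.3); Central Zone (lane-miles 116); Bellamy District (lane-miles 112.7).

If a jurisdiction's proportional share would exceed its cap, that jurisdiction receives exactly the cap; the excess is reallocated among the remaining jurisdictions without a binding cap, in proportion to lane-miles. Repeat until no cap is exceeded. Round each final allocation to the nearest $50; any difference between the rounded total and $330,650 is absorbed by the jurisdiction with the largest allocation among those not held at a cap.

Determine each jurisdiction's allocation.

Riverside Precinct: $30,800 · Ashcroft Ward: $52,200 · Lakeview Borough: $49,800 · Granite Township: $39,650 · Central Zone: $80,250 · Bellamy District: $77,950

Lane-miles total: 526.5.
Pro-rata shares before constraints: Riverside Precinct 27,946.68; Ashcroft Ward 77,873.88; Lakeview Borough 45,217.09; Granite Township 35,985.27; Central Zone 72,849.76; Bellamy District 70,777.31.
Capped: Ashcroft Ward ($52,200); balance $278,450 reallocated over remaining lane-miles 402.5.
Redistributed shares: Riverside Precinct 30,785.16 → $30,800; Lakeview Borough 49,809.69 → $49,800; Granite Township 39,640.21 → $39,650; Central Zone 80,248.94 → $80,250; Bellamy District 77,966.00 → $77,950.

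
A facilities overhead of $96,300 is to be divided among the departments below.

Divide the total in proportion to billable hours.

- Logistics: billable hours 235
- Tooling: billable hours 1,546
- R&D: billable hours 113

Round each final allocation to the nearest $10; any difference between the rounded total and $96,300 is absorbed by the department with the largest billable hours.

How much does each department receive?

Sum of billable hours: 1,894.
Proportional shares: Logistics 235/1,894 × $96,300 = 11,948.52; Tooling 1,546/1,894 × $96,300 = 78,606.02; R&D 113/1,894 × $96,300 = 5,745.46.
At nearest $10: Logistics $11,950; Tooling $78,610; R&D $5,750. Sum = $96,310.
Difference $96,300 − $96,310 = −$10 applied to largest billable hours (Tooling): Tooling becomes $78,600.

Logistics: $11,950 · Tooling: $78,600 · R&D: $5,750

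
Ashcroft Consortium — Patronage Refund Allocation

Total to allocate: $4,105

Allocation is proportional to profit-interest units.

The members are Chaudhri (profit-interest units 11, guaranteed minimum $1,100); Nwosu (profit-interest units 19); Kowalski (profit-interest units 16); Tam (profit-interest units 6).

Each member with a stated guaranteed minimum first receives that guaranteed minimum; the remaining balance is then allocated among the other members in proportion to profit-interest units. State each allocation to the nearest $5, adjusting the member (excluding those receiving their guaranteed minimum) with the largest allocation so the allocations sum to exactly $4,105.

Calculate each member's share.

Chaudhri: $1,100 · Nwosu: $1,390 · Kowalski: $1,175 · Tam: $440

Fund the minimums — Chaudhri $1,100. Balance $3,005.
Balance split over remaining profit-interest units 41: Nwosu 1,392.56 → $1,395; Kowalski 1,172.68 → $1,175; Tam 439.76 → $440.
Rounding difference −$5 applied to Nwosu → $1,390.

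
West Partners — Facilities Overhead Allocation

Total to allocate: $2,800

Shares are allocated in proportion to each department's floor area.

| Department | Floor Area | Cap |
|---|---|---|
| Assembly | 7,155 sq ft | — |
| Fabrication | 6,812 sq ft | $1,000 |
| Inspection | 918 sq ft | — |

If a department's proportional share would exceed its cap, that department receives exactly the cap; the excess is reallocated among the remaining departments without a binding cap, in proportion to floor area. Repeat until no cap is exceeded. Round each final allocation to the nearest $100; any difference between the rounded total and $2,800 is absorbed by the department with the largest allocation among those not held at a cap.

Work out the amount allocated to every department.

Assembly: $1,600 | Fabrication: $1,000 | Inspection: $200

Floor area total: 14,885.
Proportional shares (ignoring caps): Assembly 1,345.92; Fabrication 1,281.40; Inspection 172.68.
Held at cap: Fabrication ($1,000); residual $1,800 reallocated over remaining floor area 8,073.
Remaining shares: Assembly 1,595.32 → $1,600; Inspection 204.68 → $200.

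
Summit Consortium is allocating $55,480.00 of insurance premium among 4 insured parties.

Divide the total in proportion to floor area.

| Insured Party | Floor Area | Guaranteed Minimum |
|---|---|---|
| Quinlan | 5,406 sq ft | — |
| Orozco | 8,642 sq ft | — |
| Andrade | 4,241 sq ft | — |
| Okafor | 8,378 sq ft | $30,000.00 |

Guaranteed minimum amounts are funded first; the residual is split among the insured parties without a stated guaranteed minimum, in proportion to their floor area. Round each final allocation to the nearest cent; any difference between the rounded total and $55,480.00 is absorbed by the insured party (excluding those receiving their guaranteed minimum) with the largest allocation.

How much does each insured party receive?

Quinlan: $7,531.57 · Orozco: $12,039.92 · Andrade: $5,908.51 · Okafor: $30,000.00

Minimums first: Okafor $30,000.00. Balance $25,480.00.
Balance split over remaining floor area 18,289: Quinlan 7,531.5698 → $7,531.57; Orozco 12,039.9235 → $12,039.92; Andrade 5,908.5068 → $5,908.51.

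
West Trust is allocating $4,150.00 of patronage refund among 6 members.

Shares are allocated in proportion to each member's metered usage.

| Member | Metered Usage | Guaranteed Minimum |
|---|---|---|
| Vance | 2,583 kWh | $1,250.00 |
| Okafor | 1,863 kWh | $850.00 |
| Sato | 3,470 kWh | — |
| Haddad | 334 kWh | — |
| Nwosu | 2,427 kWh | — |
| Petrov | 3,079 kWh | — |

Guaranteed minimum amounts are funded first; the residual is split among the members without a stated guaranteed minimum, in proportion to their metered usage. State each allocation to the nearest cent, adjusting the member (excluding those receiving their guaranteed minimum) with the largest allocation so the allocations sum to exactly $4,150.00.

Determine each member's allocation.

Guaranteed amounts: Vance $1,250.00; Okafor $850.00. Residual $2,050.00.
Residual split over remaining metered usage 9,310: Sato 764.0709 → $764.07; Haddad 73.5446 → $73.54; Nwosu 534.4092 → $534.41; Petrov 677.9753 → $677.98.

Vance: $1,250.00 · Okafor: $850.00 · Sato: $764.07 · Haddad: $73.54 · Nwosu: $534.41 · Petrov: $677.98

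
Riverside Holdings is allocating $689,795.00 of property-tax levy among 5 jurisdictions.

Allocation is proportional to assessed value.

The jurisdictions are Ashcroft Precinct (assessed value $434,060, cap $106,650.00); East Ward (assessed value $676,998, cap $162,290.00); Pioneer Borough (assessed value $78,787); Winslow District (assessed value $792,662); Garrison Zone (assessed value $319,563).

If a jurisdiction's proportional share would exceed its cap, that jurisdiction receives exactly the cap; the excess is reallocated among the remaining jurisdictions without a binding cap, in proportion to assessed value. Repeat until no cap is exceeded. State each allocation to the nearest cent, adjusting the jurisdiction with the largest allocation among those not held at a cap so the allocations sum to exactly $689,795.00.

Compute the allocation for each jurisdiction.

Assessed value total: 2,302,070.
Proportional shares (ignoring caps): Ashcroft Precinct 130,062.2560; East Ward 202,856.4880; Pioneer Borough 23,607.8306; Winslow District 237,514.1869; Garrison Zone 95,754.2384.
Capped: Ashcroft Precinct ($106,650.00), East Ward ($162,290.00); residual $420,855.00 reallocated over remaining assessed value 1,191,012.
Remaining shares: Pioneer Borough 27,840.1081 → $27,840.11; Winslow District 280,094.3786 → $280,094.38; Garrison Zone 112,920.5133 → $112,920.51.

Ashcroft Precinct: $106,650.00 · East Ward: $162,290.00 · Pioneer Borough: $27,840.11 · Winslow District: $280,094.38 · Garrison Zone: $112,920.51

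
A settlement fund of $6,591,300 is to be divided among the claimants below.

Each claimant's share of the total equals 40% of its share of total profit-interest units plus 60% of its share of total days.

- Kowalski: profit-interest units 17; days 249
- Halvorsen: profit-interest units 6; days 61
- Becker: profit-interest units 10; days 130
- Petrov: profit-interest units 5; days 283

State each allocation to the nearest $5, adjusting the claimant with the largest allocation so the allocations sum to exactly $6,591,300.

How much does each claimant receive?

Profit-interest units total 38; days total 723.
Blended shares (40% profit-interest units + 60% days): Kowalski 0.3856; Halvorsen 0.1138; Becker 0.2131; Petrov 0.2875.
Raw shares: Kowalski 2,541,515.46; Halvorsen 749,960.10; Becker 1,404,915.66; Petrov 1,894,908.78.
After rounding ($5): Kowalski $2,541,515; Halvorsen $749,960; Becker $1,404,915; Petrov $1,894,910. Sum = $6,591,300.
Sum already equals the total — no adjustment.

Kowalski: $2,541,515 | Halvorsen: $749,960 | Becker: $1,404,915 | Petrov: $1,894,910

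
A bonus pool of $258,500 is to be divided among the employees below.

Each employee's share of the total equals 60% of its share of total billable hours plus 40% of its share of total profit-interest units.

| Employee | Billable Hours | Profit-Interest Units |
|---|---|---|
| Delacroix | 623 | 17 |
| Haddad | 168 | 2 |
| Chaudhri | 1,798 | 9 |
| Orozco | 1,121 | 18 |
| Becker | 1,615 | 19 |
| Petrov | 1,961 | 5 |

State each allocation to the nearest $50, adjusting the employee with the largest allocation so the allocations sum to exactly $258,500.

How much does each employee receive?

Delacroix: $38,350; Haddad: $6,550; Chaudhri: $51,550; Orozco: $50,450; Becker: $62,450; Petrov: $49,150

Billable hours total 7,286; profit-interest units total 70.
Blended shares (60% billable hours + 40% profit-interest units): Delacroix 0.1484; Haddad 0.0253; Chaudhri 0.1995; Orozco 0.1952; Becker 0.2416; Petrov 0.1901.
Unrounded shares: Delacroix 38,373.48; Haddad 6,530.57; Chaudhri 51,569.03; Orozco 50,451.75; Becker 62,444.87; Petrov 49,130.31.
At nearest $50: Delacroix $38,350; Haddad $6,550; Chaudhri $51,550; Orozco $50,450; Becker $62,450; Petrov $49,150. Sum = $258,500.
Sum already equals the total — no adjustment.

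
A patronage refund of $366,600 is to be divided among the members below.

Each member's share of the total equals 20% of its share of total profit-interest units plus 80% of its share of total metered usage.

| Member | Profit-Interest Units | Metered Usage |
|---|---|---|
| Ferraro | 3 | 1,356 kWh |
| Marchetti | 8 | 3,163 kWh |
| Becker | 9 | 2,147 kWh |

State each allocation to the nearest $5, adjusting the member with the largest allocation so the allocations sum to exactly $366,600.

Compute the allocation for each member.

Profit-interest units total 20; metered usage total 6,666.
Blended shares (20% profit-interest units + 80% metered usage): Ferraro 0.1927; Marchetti 0.4596; Becker 0.3477.
Pro-rata amounts: Ferraro 70,657.12; Marchetti 168,488.61; Becker 127,454.27.
At nearest $5: Ferraro $70,655; Marchetti $168,490; Becker $127,455. Sum = $366,600.
Sum already equals the total — no adjustment.

Ferraro: $70,655; Marchetti: $168,490; Becker: $127,455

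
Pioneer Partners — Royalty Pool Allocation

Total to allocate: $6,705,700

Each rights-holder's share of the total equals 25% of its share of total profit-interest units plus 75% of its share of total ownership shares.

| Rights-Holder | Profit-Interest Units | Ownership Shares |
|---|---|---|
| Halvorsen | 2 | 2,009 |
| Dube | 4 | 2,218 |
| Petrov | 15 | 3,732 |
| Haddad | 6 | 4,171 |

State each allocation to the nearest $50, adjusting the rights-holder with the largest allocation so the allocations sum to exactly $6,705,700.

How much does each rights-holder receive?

Totals — profit-interest units 27, ownership shares 12,130.
Blended shares (25% profit-interest units + 75% ownership shares): Halvorsen 0.1427; Dube 0.1742; Petrov 0.3696; Haddad 0.3134.
Raw shares: Halvorsen 957,140.34; Dube 1,167,974.42; Petrov 2,478,688.88; Haddad 2,101,896.35.
After rounding ($50): Halvorsen $957,150; Dube $1,167,950; Petrov $2,478,700; Haddad $2,101,900. Sum = $6,705,700.
Rounded total matches; no reconciliation needed.

Halvorsen: $957,150 · Dube: $1,167,950 · Petrov: $2,478,700 · Haddad: $2,101,900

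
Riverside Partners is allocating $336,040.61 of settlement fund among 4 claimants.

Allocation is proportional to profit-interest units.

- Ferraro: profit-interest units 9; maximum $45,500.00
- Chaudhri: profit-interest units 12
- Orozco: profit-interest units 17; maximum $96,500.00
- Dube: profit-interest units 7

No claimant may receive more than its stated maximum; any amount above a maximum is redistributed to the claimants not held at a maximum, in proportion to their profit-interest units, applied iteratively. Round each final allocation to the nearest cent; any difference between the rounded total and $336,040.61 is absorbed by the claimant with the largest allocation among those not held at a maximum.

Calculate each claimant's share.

Sum of profit-interest units: 45.
Proportional shares (ignoring caps): Ferraro 67,208.1220; Chaudhri 89,610.8293; Orozco 126,948.6749; Dube 52,272.9838.
Cap binds for Ferraro ($45,500.00), Orozco ($96,500.00); residual $194,040.61 reallocated over remaining profit-interest units 19.
Remaining shares: Chaudhri 122,551.9642 → $122,551.96; Dube 71,488.6458 → $71,488.65.

Ferraro: $45,500.00 | Chaudhri: $122,551.96 | Orozco: $96,500.00 | Dube: $71,488.65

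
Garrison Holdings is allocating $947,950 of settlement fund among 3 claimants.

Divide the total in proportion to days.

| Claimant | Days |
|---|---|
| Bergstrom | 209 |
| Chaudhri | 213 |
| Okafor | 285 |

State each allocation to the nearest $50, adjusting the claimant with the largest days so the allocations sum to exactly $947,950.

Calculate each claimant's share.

Bergstrom: $280,250 · Chaudhri: $285,600 · Okafor: $382,100

Combined days = 707.
Unrounded shares: Bergstrom 209/707 × $947,950 = 280,228.50; Chaudhri 213/707 × $947,950 = 285,591.73; Okafor 285/707 × $947,950 = 382,129.77.
Rounded to nearest $50: Bergstrom $280,250; Chaudhri $285,600; Okafor $382,150. Sum = $948,000.
Difference $947,950 − $948,000 = −$50 applied to largest days (Okafor): Okafor becomes $382,100.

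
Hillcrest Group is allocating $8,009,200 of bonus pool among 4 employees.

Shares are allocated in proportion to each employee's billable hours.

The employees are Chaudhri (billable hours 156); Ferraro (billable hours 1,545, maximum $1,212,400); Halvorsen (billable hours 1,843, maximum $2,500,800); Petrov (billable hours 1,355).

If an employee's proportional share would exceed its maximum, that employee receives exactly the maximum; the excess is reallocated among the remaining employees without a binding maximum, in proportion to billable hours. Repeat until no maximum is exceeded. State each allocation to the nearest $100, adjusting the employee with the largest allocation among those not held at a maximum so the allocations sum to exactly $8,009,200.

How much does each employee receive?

Chaudhri: $443,500 | Ferraro: $1,212,400 | Halvorsen: $2,500,800 | Petrov: $3,852,500

Sum of billable hours: 4,899.
Pro-rata shares before constraints: Chaudhri 255,038.82; Ferraro 2,525,865.28; Halvorsen 3,013,054.83; Petrov 2,215,241.07.
Capped: Ferraro ($1,212,400), Halvorsen ($2,500,800); residual $4,296,000 reallocated over remaining billable hours 1,511.
Remaining shares: Chaudhri 443,531.44 → $443,500; Petrov 3,852,468.56 → $3,852,500.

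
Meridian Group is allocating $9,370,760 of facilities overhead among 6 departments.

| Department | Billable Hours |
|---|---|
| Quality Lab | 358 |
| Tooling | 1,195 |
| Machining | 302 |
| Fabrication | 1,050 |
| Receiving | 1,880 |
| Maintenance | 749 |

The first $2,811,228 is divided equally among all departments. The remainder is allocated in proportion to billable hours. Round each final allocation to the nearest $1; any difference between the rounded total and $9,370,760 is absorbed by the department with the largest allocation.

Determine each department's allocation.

$2,811,228 shared equally gives $468,538 per department.
Remainder $6,559,532 by billable hours (total 5,534): Quality Lab 424,342.69 → $424,343; Tooling 1,416,451.16 → $1,416,451; Machining 357,965.06 → $357,965; Fabrication 1,244,580.52 → $1,244,581; Receiving 2,228,391.79 → $2,228,392; Maintenance 887,800.77 → $887,801.
Rounding difference −$1 on remainder applied to Receiving.
Totals: Quality Lab $468,538 + $424,343 = $892,881; Tooling $468,538 + $1,416,451 = $1,884,989; Machining $468,538 + $357,965 = $826,503; Fabrication $468,538 + $1,244,581 = $1,713,119; Receiving $468,538 + $2,228,391 = $2,696,929; Maintenance $468,538 + $887,801 = $1,356,339.

Quality Lab: $892,881 · Tooling: $1,884,989 · Machining: $826,503 · Fabrication: $1,713,119 · Receiving: $2,696,929 · Maintenance: $1,356,339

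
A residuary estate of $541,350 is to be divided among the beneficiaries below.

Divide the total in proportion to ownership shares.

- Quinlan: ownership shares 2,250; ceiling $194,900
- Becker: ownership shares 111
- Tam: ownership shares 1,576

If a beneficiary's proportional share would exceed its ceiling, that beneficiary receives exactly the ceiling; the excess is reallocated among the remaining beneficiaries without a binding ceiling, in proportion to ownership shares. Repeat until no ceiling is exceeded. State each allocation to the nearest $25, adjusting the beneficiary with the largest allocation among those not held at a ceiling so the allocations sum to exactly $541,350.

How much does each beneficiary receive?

Quinlan: $194,900 | Becker: $22,800 | Tam: $323,650

Sum of ownership shares: 3,937.
Unconstrained shares: Quinlan 309,382.14; Becker 15,262.85; Tam 216,705.00.
Capped: Quinlan ($194,900); residual $346,450 reallocated over remaining ownership shares 1,687.
Shares after redistribution: Becker 22,795.47 → $22,800; Tam 323,654.53 → $323,650.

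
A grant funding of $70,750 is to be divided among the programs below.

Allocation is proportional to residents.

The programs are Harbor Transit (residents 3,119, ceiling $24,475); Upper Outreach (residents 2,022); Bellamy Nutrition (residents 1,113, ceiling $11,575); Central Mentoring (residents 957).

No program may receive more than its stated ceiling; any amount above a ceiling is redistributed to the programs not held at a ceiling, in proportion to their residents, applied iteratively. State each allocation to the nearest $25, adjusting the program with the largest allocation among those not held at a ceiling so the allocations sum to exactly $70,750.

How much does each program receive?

Residents total: 7,211.
Unconstrained shares: Harbor Transit 30,601.75; Upper Outreach 19,838.65; Bellamy Nutrition 10,920.09; Central Mentoring 9,389.51.
Capped: Harbor Transit ($24,475); residual $46,275 reallocated over remaining residents 4,092.
Capped: Bellamy Nutrition ($11,575); residual $34,700 reallocated over remaining residents 2,979.
Remaining shares: Upper Outreach 23,552.67 → $23,550; Central Mentoring 11,147.33 → $11,150.

Harbor Transit: $24,475 · Upper Outreach: $23,550 · Bellamy Nutrition: $11,575 · Central Mentoring: $11,150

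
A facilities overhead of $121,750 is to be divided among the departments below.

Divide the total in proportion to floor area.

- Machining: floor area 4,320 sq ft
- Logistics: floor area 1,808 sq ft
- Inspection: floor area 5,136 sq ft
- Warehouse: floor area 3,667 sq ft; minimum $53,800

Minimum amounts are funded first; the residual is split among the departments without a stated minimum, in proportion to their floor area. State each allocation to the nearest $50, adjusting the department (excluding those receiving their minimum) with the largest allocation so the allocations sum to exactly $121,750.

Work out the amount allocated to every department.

Machining: $26,050 · Logistics: $10,900 · Inspection: $31,000 · Warehouse: $53,800

Fund the minimums — Warehouse $53,800. Balance $67,950.
Balance split over remaining floor area 11,264: Machining 26,060.37 → $26,050; Logistics 10,906.75 → $10,900; Inspection 30,982.88 → $31,000.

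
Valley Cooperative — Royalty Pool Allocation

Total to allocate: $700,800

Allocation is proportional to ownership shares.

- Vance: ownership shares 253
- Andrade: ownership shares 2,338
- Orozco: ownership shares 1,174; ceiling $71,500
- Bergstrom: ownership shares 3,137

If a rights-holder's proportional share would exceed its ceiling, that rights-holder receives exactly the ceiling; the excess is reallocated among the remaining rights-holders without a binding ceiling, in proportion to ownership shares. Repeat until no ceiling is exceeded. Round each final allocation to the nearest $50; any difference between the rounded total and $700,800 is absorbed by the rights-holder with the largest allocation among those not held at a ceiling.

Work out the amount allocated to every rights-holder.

Vance: $27,800 · Andrade: $256,850 · Orozco: $71,500 · Bergstrom: $344,650

Total ownership shares = 6,902.
Proportional shares (ignoring caps): Vance 25,688.55; Andrade 237,390.67; Orozco 119,203.01; Bergstrom 318,517.76.
Cap binds for Orozco ($71,500); residual $629,300 reallocated over remaining ownership shares 5,728.
Remaining shares: Vance 27,795.55 → $27,800; Andrade 256,861.63 → $256,850; Bergstrom 344,642.82 → $344,650.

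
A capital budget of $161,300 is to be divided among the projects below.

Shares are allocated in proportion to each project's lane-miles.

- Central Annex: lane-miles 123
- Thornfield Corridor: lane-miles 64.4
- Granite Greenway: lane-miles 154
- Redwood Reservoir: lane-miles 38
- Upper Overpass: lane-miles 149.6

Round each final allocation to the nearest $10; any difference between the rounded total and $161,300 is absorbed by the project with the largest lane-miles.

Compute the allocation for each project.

Lane-miles total: 529.
Proportional shares: Central Annex 123/529 × $161,300 = 37,504.54; Thornfield Corridor 64.4/529 × $161,300 = 19,636.52; Granite Greenway 154/529 × $161,300 = 46,956.90; Redwood Reservoir 38/529 × $161,300 = 11,586.77; Upper Overpass 149.6/529 × $161,300 = 45,615.27.
Rounded to nearest $10: Central Annex $37,500; Thornfield Corridor $19,640; Granite Greenway $46,960; Redwood Reservoir $11,590; Upper Overpass $45,620. Sum = $161,310.
Difference $161,300 − $161,310 = −$10 applied to largest lane-miles (Granite Greenway): Granite Greenway becomes $46,950.

Central Annex: $37,500 · Thornfield Corridor: $19,640 · Granite Greenway: $46,950 · Redwood Reservoir: $11,590 · Upper Overpass: $45,620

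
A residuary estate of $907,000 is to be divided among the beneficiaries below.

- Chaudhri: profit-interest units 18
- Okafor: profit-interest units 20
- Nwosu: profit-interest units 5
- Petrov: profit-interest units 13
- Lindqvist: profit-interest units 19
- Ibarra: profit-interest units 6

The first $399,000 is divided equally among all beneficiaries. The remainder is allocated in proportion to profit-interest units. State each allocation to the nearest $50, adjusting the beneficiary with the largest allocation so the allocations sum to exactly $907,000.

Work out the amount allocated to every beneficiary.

Chaudhri: $179,400; Okafor: $191,900; Nwosu: $97,850; Petrov: $148,050; Lindqvist: $185,650; Ibarra: $104,150

Equal tier: $399,000 ÷ 6 = $66,500 apiece.
Remainder $508,000 by profit-interest units (total 81): Chaudhri 112,888.89 → $112,900; Okafor 125,432.10 → $125,450; Nwosu 31,358.02 → $31,350; Petrov 81,530.86 → $81,550; Lindqvist 119,160.49 → $119,150; Ibarra 37,629.63 → $37,650.
Rounding difference −$50 on remainder applied to Okafor.
Totals: Chaudhri $66,500 + $112,900 = $179,400; Okafor $66,500 + $125,400 = $191,900; Nwosu $66,500 + $31,350 = $97,850; Petrov $66,500 + $81,550 = $148,050; Lindqvist $66,500 + $119,150 = $185,650; Ibarra $66,500 + $37,650 = $104,150.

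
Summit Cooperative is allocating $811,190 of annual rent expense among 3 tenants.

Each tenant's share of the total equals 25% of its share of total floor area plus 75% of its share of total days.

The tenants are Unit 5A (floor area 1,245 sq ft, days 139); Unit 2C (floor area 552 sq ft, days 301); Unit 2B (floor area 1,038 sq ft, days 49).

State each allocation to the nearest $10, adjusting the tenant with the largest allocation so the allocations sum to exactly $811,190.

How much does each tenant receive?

Unit 5A: $262,000; Unit 2C: $413,970; Unit 2B: $135,220

Totals — floor area 2,835, days 489.
Blended shares (25% floor area + 75% days): Unit 5A 0.3230; Unit 2C 0.5103; Unit 2B 0.1667.
Unrounded shares: Unit 5A 261,996.96; Unit 2C 413,977.59; Unit 2B 135,215.45.
Rounded to nearest $10: Unit 5A $262,000; Unit 2C $413,980; Unit 2B $135,220. Sum = $811,200.
Difference $811,190 − $811,200 = −$10 applied to largest allocation (Unit 2C): Unit 2C becomes $413,970.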